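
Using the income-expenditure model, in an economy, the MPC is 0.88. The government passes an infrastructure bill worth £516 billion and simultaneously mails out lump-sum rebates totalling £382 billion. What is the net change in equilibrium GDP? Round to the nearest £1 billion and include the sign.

+£7,101 billion

Expenditure multiplier = 1/(1 − MPC) = 1/(1 − 0.88) = 1/0.12 ≈ 8.333.
ΔG contributes k·ΔG = (+£516 billion) / 0.12 = +£4,300 billion.
ΔT of −£382 billion changes first-round spending by −c·ΔT = +£336.16 billion, contributing k·(−c·ΔT) = (+£336.16 billion) / 0.12 ≈ +£2,801.3 billion.
Net ΔY = k(ΔG − c·ΔT) = (+£852.16 billion) / 0.12 ≈ +£7,101 billion.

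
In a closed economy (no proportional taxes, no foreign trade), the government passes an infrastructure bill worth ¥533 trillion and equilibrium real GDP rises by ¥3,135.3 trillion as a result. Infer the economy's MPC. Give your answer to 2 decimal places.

0.83

Implied spending multiplier k = ΔY/ΔG = 3,135.3/533 ≈ 5.8824.
Since k = 1/(1 − MPC), MPC = 1 − 1/k = 1 − ΔG/ΔY = 1 − 533/3,135.3 ≈ 0.83.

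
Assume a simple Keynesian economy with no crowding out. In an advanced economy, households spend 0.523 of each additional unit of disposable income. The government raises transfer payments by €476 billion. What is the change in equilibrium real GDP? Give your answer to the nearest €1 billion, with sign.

+€522 billion

The transfer change shifts disposable income by +€476 billion, so first-round consumption changes by c·ΔTR = 0.523 × (+€476 billion) = +€248.948 billion.
Expenditure multiplier = 1/(1 − MPC) = 1/(1 − 0.523) = 1/0.477 ≈ 2.096.
The transfer multiplier is c × k ≈ 1.096, so ΔY = k × (c·ΔTR) = (+€248.948 billion) / 0.477 ≈ +€522 billion.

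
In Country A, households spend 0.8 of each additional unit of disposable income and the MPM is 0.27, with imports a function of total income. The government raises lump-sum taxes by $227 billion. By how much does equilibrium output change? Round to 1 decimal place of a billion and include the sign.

−$386.4 billion

A lump-sum tax change of +$227 billion shifts disposable income by −$227 billion; first-round consumption changes by −c × ΔT = −0.8 × (+$227 billion) = −$181.6 billion.
Expenditure multiplier = 1/(1 − c + m) = 1/(1 − 0.8 + 0.27) = 1/0.47 ≈ 2.128.
The tax multiplier is −c × k ≈ −1.702, so ΔY = k × (−c·ΔT) = (−$181.6 billion) / 0.47 ≈ −$386.4 billion.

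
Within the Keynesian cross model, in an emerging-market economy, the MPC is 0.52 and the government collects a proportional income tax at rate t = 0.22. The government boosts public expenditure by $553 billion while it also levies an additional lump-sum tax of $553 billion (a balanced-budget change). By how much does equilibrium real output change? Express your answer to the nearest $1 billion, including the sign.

+$447 billion

Expenditure multiplier = 1/(1 − c(1−t)) = 1/(1 − 0.52×0.78) = 1/0.5944 ≈ 1.682.
ΔG contributes k·ΔG = (+$553 billion) / 0.5944 ≈ +$930.3 billion.
ΔT of +$553 billion changes first-round spending by −c·ΔT = −$287.56 billion, contributing k·(−c·ΔT) = (−$287.56 billion) / 0.5944 ≈ −$483.8 billion.
Net ΔY = k(ΔG − c·ΔT) = (+$265.44 billion) / 0.5944 ≈ +$447 billion.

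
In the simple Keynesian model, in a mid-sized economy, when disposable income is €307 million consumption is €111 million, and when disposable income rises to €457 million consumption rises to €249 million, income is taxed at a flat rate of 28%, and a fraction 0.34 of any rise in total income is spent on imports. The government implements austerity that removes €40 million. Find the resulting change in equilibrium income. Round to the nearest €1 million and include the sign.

−€59 million

MPC = ΔC/ΔYd = (249 − 111)/(457 − 307) = 138/150 = 0.92.
Expenditure multiplier = 1/(1 − c(1−t) + m) = 1/(1 − 0.92×0.72 + 0.34) = 1/0.6776 ≈ 1.476.
ΔY = k × ΔG = (−€40 million) / 0.6776 ≈ −€59 million.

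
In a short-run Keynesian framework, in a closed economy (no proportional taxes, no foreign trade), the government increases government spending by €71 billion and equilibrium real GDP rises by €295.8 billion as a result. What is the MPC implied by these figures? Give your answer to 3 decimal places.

Implied spending multiplier k = ΔY/ΔG = 295.8/71 ≈ 4.1662.
Since k = 1/(1 − MPC), MPC = 1 − 1/k = 1 − ΔG/ΔY = 1 − 71/295.8 ≈ 0.760.

0.760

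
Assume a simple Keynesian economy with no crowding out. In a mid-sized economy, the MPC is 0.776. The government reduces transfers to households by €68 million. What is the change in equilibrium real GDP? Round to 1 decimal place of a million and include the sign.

−€235.6 million

The transfer change shifts disposable income by −€68 million, so first-round consumption changes by c·ΔTR = 0.776 × (−€68 million) = −€52.768 million.
Expenditure multiplier = 1/(1 − MPC) = 1/(1 − 0.776) = 1/0.224 ≈ 4.464.
The transfer multiplier is c × k ≈ 3.464, so ΔY = k × (c·ΔTR) = (−€52.768 million) / 0.224 ≈ −€235.6 million.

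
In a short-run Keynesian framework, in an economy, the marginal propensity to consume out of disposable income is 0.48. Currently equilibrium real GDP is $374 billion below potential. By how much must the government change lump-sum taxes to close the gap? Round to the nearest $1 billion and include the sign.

Spending multiplier = 1/(1 − MPC) = 1/(1 − 0.48) = 1/0.52 ≈ 1.923.
Tax multiplier = −c·k = −0.48/0.52 ≈ −0.923. Need ΔY = +$374 billion, so ΔT = ΔY/(−c·k) = −(+$374 billion) × 0.52 / 0.48 ≈ −$405 billion.
The government should cut lump-sum taxes by $405 billion.

−$405 billion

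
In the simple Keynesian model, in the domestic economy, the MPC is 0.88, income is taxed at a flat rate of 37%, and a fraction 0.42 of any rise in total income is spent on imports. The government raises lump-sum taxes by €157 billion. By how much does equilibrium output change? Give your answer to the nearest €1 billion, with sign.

−€160 billion

A lump-sum tax change of +€157 billion shifts disposable income by −€157 billion; first-round consumption changes by −c × ΔT = −0.88 × (+€157 billion) = −€138.16 billion.
Expenditure multiplier = 1/(1 − c(1−t) + m) = 1/(1 − 0.88×0.63 + 0.42) = 1/0.8656 ≈ 1.155.
The tax multiplier is −c × k ≈ −1.017, so ΔY = k × (−c·ΔT) = (−€138.16 billion) / 0.8656 ≈ −€160 billion.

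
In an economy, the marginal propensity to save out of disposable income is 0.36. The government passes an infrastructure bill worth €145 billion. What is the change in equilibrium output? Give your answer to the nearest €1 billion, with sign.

MPC = 1 − MPS = 1 − 0.36 = 0.64.
Government-spending multiplier = 1/(1 − MPC) = 1/(1 − 0.64) = 1/0.36 ≈ 2.778.
ΔY = k × ΔG = (+€145 billion) / 0.36 ≈ +€403 billion.

+€403 billion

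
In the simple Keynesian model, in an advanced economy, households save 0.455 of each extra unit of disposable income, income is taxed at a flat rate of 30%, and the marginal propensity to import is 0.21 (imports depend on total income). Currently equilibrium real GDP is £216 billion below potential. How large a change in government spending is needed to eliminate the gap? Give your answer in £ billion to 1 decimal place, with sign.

+£179.0 billion

MPC = 1 − MPS = 1 − 0.455 = 0.545.
Spending multiplier = 1/(1 − c(1−t) + m) = 1/(1 − 0.545×0.7 + 0.21) = 1/0.8285 ≈ 1.207.
Need ΔY = +£216 billion, so ΔG = ΔY/k = (+£216 billion) × 0.8285 ≈ +£179 billion.
The government should increase government spending by £179 billion.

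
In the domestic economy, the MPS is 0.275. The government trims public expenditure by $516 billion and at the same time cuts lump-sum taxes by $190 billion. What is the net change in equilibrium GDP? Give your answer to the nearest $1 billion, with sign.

−$1,375 billion

MPC = 1 − MPS = 1 − 0.275 = 0.725.
Expenditure multiplier = 1/(1 − MPC) = 1/(1 − 0.725) = 1/0.275 ≈ 3.636.
ΔG contributes k·ΔG = (−$516 billion) / 0.275 ≈ −$1,876.4 billion.
ΔT of −$190 billion changes first-round spending by −c·ΔT = +$137.75 billion, contributing k·(−c·ΔT) = (+$137.75 billion) / 0.275 ≈ +$500.9 billion.
Net ΔY = k(ΔG − c·ΔT) = (−$378.25 billion) / 0.275 ≈ −$1,375 billion.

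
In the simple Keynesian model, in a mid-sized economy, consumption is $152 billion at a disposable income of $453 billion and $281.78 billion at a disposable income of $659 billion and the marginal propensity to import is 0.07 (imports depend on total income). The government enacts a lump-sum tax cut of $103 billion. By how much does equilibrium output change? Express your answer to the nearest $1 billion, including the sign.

MPC = ΔC/ΔYd = (281.78 − 152)/(659 − 453) = 129.78/206 = 0.63.
A lump-sum tax change of −$103 billion shifts disposable income by +$103 billion; first-round consumption changes by −c × ΔT = −0.63 × (−$103 billion) = +$64.89 billion.
Expenditure multiplier = 1/(1 − c + m) = 1/(1 − 0.63 + 0.07) = 1/0.44 ≈ 2.273.
The tax multiplier is −c × k ≈ −1.432, so ΔY = k × (−c·ΔT) = (+$64.89 billion) / 0.44 ≈ +$147 billion.

+$147 billion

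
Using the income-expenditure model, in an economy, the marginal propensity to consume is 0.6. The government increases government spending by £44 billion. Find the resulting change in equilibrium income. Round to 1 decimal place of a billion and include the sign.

+£110.0 billion

Expenditure multiplier = 1/(1 − MPC) = 1/(1 − 0.6) = 1/0.4 = 2.5.
ΔY = k × ΔG = (+£44 billion) / 0.4 = +£110 billion.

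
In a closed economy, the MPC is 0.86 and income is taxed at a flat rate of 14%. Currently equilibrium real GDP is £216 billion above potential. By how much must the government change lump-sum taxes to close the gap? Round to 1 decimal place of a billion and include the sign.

+£65.4 billion

Spending multiplier = 1/(1 − c(1−t)) = 1/(1 − 0.86×0.86) = 1/0.2604 ≈ 3.84.
Tax multiplier = −c·k = −0.86/0.2604 ≈ −3.303. Need ΔY = −£216 billion, so ΔT = ΔY/(−c·k) = −(−£216 billion) × 0.2604 / 0.86 ≈ +£65.4 billion.
The government should raise lump-sum taxes by £65.4 billion.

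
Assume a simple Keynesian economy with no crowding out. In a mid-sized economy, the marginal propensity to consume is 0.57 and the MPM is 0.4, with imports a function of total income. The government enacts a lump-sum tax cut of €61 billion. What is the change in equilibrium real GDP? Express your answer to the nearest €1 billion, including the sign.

+€42 billion

A lump-sum tax change of −€61 billion shifts disposable income by +€61 billion; first-round consumption changes by −c × ΔT = −0.57 × (−€61 billion) = +€34.77 billion.
Expenditure multiplier = 1/(1 − c + m) = 1/(1 − 0.57 + 0.4) = 1/0.83 ≈ 1.205.
The tax multiplier is −c × k ≈ −0.687, so ΔY = k × (−c·ΔT) = (+€34.77 billion) / 0.83 ≈ +€42 billion.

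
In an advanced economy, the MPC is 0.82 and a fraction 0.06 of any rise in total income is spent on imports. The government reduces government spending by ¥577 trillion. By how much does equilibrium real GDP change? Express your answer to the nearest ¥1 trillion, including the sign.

−¥2,404 trillion

Government-spending multiplier = 1/(1 − c + m) = 1/(1 − 0.82 + 0.06) = 1/0.24 ≈ 4.167.
ΔY = k × ΔG = (−¥577 trillion) / 0.24 ≈ −¥2,404 trillion.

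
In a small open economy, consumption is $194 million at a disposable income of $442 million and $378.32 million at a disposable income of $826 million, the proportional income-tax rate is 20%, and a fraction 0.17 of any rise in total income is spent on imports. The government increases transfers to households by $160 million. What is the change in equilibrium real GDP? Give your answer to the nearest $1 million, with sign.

+$98 million

MPC = ΔC/ΔYd = (378.32 − 194)/(826 − 442) = 184.32/384 = 0.48.
The transfer change shifts disposable income by +$160 million, so first-round consumption changes by c·ΔTR = 0.48 × (+$160 million) = +$76.8 million.
Expenditure multiplier = 1/(1 − c(1−t) + m) = 1/(1 − 0.48×0.8 + 0.17) = 1/0.786 ≈ 1.272.
The transfer multiplier is c × k ≈ 0.611, so ΔY = k × (c·ΔTR) = (+$76.8 million) / 0.786 ≈ +$98 million.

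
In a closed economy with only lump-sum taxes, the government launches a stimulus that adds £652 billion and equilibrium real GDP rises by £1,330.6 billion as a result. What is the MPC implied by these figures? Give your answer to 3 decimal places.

Implied spending multiplier k = ΔY/ΔG = 1,330.6/652 ≈ 2.0408.
Since k = 1/(1 − MPC), MPC = 1 − 1/k = 1 − ΔG/ΔY = 1 − 652/1,330.6 ≈ 0.510.

0.510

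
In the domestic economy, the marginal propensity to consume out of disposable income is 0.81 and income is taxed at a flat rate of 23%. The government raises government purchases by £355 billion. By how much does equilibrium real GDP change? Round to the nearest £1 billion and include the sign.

Government-spending multiplier = 1/(1 − c(1−t)) = 1/(1 − 0.81×0.77) = 1/0.3763 ≈ 2.657.
ΔY = k × ΔG = (+£355 billion) / 0.3763 ≈ +£943 billion.

+£943 billion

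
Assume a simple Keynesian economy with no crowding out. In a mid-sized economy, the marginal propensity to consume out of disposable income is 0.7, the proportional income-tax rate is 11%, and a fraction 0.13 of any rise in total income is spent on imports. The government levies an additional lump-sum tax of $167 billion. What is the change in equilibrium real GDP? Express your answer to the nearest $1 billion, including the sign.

−$231 billion

A lump-sum tax change of +$167 billion shifts disposable income by −$167 billion; first-round consumption changes by −c × ΔT = −0.7 × (+$167 billion) = −$116.9 billion.
Expenditure multiplier = 1/(1 − c(1−t) + m) = 1/(1 − 0.7×0.89 + 0.13) = 1/0.507 ≈ 1.972.
The tax multiplier is −c × k ≈ −1.381, so ΔY = k × (−c·ΔT) = (−$116.9 billion) / 0.507 ≈ −$231 billion.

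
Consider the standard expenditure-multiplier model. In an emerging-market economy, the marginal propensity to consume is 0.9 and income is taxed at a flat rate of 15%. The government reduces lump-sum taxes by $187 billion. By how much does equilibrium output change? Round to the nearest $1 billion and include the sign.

+$716 billion

A lump-sum tax change of −$187 billion shifts disposable income by +$187 billion; first-round consumption changes by −c × ΔT = −0.9 × (−$187 billion) = +$168.3 billion.
Expenditure multiplier = 1/(1 − c(1−t)) = 1/(1 − 0.9×0.85) = 1/0.235 ≈ 4.255.
The tax multiplier is −c × k ≈ −3.83, so ΔY = k × (−c·ΔT) = (+$168.3 billion) / 0.235 ≈ +$716 billion.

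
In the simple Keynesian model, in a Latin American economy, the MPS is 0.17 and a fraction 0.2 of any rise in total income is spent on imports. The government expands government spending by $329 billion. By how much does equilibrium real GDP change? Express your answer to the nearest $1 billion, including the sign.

MPC = 1 − MPS = 1 − 0.17 = 0.83.
Spending multiplier = 1/(1 − c + m) = 1/(1 − 0.83 + 0.2) = 1/0.37 ≈ 2.703.
ΔY = k × ΔG = (+$329 billion) / 0.37 ≈ +$889 billion.

+$889 billion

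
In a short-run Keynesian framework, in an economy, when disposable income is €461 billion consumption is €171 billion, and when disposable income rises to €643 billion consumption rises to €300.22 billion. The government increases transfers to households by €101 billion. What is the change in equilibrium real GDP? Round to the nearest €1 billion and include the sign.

+€247 billion

MPC = ΔC/ΔYd = (300.22 − 171)/(643 − 461) = 129.22/182 = 0.71.
The transfer change shifts disposable income by +€101 billion, so first-round consumption changes by c·ΔTR = 0.71 × (+€101 billion) = +€71.71 billion.
Expenditure multiplier = 1/(1 − MPC) = 1/(1 − 0.71) = 1/0.29 ≈ 3.448.
The transfer multiplier is c × k ≈ 2.448, so ΔY = k × (c·ΔTR) = (+€71.71 billion) / 0.29 ≈ +€247 billion.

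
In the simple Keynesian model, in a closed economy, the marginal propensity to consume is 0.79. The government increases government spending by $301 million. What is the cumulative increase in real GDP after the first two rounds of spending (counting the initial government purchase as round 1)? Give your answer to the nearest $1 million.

$539 million

Round 1 adds ΔG = $301 million; each later round is MPC = 0.79 times the previous.
After 2 rounds: 301 + 237.79 = ΔG·(1 − c^2)/(1 − c) = 301 × (1 − 0.6241)/0.21 ≈ $539 million.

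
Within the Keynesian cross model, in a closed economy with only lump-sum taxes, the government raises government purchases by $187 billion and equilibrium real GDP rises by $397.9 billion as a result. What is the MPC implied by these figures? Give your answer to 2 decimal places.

Implied spending multiplier k = ΔY/ΔG = 397.9/187 ≈ 2.1278.
Since k = 1/(1 − MPC), MPC = 1 − 1/k = 1 − ΔG/ΔY = 1 − 187/397.9 ≈ 0.53.

0.53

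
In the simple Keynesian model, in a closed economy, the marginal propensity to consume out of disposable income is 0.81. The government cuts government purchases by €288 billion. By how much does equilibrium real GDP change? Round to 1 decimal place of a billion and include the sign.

−€1,515.8 billion

Spending multiplier = 1/(1 − MPC) = 1/(1 − 0.81) = 1/0.19 ≈ 5.263.
ΔY = k × ΔG = (−€288 billion) / 0.19 ≈ −€1,515.8 billion.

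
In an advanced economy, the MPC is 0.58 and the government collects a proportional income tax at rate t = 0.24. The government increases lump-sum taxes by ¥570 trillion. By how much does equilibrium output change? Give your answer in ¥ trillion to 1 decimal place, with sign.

−¥591.2 trillion

A lump-sum tax change of +¥570 trillion shifts disposable income by −¥570 trillion; first-round consumption changes by −c × ΔT = −0.58 × (+¥570 trillion) = −¥330.6 trillion.
Expenditure multiplier = 1/(1 − c(1−t)) = 1/(1 − 0.58×0.76) = 1/0.5592 ≈ 1.788.
The tax multiplier is −c × k ≈ −1.037, so ΔY = k × (−c·ΔT) = (−¥330.6 trillion) / 0.5592 ≈ −¥591.2 trillion.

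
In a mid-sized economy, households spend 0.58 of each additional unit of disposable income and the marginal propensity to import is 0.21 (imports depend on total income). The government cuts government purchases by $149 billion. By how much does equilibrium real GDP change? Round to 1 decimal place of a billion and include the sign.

Expenditure multiplier = 1/(1 − c + m) = 1/(1 − 0.58 + 0.21) = 1/0.63 ≈ 1.587.
ΔY = k × ΔG = (−$149 billion) / 0.63 ≈ −$236.5 billion.

−$236.5 billion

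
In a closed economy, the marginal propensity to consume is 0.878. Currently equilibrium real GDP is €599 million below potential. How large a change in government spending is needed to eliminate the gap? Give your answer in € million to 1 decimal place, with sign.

Spending multiplier = 1/(1 − MPC) = 1/(1 − 0.878) = 1/0.122 ≈ 8.197.
Need ΔY = +€599 million, so ΔG = ΔY/k = (+€599 million) × 0.122 ≈ +€73.1 million.
The government should increase government spending by €73.1 million.

+€73.1 million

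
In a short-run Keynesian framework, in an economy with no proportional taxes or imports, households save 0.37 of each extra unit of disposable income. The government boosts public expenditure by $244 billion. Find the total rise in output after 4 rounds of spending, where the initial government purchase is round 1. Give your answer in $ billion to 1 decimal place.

MPC = 1 − MPS = 1 − 0.37 = 0.63.
Round 1 adds ΔG = $244 billion; each later round is MPC = 0.63 times the previous.
After 4 rounds: 244 + 153.72 + 96.8436 + 61.011468 = ΔG·(1 − c^4)/(1 − c) = 244 × (1 − 0.15752961)/0.37 ≈ $555.6 billion.

$555.6 billion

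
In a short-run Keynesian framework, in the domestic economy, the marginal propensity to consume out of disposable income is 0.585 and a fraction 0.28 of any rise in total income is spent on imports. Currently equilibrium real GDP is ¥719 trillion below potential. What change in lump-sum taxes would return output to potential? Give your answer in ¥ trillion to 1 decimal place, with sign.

Spending multiplier = 1/(1 − c + m) = 1/(1 − 0.585 + 0.28) = 1/0.695 ≈ 1.439.
Tax multiplier = −c·k = −0.585/0.695 ≈ −0.842. Need ΔY = +¥719 trillion, so ΔT = ΔY/(−c·k) = −(+¥719 trillion) × 0.695 / 0.585 ≈ −¥854.2 trillion.
The government should cut lump-sum taxes by ¥854.2 trillion.

−¥854.2 trillion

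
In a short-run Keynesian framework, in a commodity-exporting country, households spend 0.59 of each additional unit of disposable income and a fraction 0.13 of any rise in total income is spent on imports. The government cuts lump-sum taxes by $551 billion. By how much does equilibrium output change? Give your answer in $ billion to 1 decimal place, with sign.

+$602.0 billion

A lump-sum tax change of −$551 billion shifts disposable income by +$551 billion; first-round consumption changes by −c × ΔT = −0.59 × (−$551 billion) = +$325.09 billion.
Expenditure multiplier = 1/(1 − c + m) = 1/(1 − 0.59 + 0.13) = 1/0.54 ≈ 1.852.
The tax multiplier is −c × k ≈ −1.093, so ΔY = k × (−c·ΔT) = (+$325.09 billion) / 0.54 ≈ +$602 billion.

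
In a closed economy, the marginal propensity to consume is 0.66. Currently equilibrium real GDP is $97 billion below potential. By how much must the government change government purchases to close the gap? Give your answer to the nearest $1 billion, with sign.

+$33 billion

Spending multiplier = 1/(1 − MPC) = 1/(1 − 0.66) = 1/0.34 ≈ 2.941.
Need ΔY = +$97 billion, so ΔG = ΔY/k = (+$97 billion) × 0.34 ≈ +$33 billion.
The government should increase government purchases by $33 billion.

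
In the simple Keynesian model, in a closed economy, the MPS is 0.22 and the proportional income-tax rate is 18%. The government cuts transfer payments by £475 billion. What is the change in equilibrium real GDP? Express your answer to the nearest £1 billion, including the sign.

MPC = 1 − MPS = 1 − 0.22 = 0.78.
The transfer change shifts disposable income by −£475 billion, so first-round consumption changes by c·ΔTR = 0.78 × (−£475 billion) = −£370.5 billion.
Expenditure multiplier = 1/(1 − c(1−t)) = 1/(1 − 0.78×0.82) = 1/0.3604 ≈ 2.775.
The transfer multiplier is c × k ≈ 2.164, so ΔY = k × (c·ΔTR) = (−£370.5 billion) / 0.3604 ≈ −£1,028 billion.

−£1,028 billion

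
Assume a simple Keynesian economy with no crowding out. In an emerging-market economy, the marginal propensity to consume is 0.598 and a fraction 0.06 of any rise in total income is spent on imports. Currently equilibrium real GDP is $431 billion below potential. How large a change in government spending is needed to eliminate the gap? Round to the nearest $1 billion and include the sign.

Spending multiplier = 1/(1 − c + m) = 1/(1 − 0.598 + 0.06) = 1/0.462 ≈ 2.165.
Need ΔY = +$431 billion, so ΔG = ΔY/k = (+$431 billion) × 0.462 ≈ +$199 billion.
The government should increase government spending by $199 billion.

+$199 billion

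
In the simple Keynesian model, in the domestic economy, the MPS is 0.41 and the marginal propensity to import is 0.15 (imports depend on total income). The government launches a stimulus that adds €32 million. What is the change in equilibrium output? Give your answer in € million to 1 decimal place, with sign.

+€57.1 million

MPC = 1 − MPS = 1 − 0.41 = 0.59.
Spending multiplier = 1/(1 − c + m) = 1/(1 − 0.59 + 0.15) = 1/0.56 ≈ 1.786.
ΔY = k × ΔG = (+€32 million) / 0.56 ≈ +€57.1 million.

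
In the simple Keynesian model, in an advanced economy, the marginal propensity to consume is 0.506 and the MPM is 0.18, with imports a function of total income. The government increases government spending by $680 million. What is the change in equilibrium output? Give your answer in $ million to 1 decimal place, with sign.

Spending multiplier = 1/(1 − c + m) = 1/(1 − 0.506 + 0.18) = 1/0.674 ≈ 1.484.
ΔY = k × ΔG = (+$680 million) / 0.674 ≈ +$1,008.9 million.

+$1,008.9 million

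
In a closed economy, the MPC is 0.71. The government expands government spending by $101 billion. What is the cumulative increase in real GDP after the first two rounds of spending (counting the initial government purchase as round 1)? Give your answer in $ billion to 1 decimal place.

$172.7 billion

Round 1 adds ΔG = $101 billion; each later round is MPC = 0.71 times the previous.
After 2 rounds: 101 + 71.71 = ΔG·(1 − c^2)/(1 − c) = 101 × (1 − 0.5041)/0.29 ≈ $172.7 billion.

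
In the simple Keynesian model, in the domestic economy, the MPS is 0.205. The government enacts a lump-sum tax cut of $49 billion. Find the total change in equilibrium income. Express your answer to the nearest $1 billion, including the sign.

MPC = 1 − MPS = 1 − 0.205 = 0.795.
A lump-sum tax change of −$49 billion shifts disposable income by +$49 billion; first-round consumption changes by −c × ΔT = −0.795 × (−$49 billion) = +$38.955 billion.
Expenditure multiplier = 1/(1 − MPC) = 1/(1 − 0.795) = 1/0.205 ≈ 4.878.
The tax multiplier is −c × k ≈ −3.878, so ΔY = k × (−c·ΔT) = (+$38.955 billion) / 0.205 ≈ +$190 billion.

+$190 billion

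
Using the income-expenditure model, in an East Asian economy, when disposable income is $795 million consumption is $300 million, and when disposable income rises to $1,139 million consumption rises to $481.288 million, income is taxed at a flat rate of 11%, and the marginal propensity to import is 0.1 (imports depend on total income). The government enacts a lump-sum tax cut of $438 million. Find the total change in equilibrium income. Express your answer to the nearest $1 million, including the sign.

MPC = ΔC/ΔYd = (481.288 − 300)/(1,139 − 795) = 181.288/344 = 0.527.
A lump-sum tax change of −$438 million shifts disposable income by +$438 million; first-round consumption changes by −c × ΔT = −0.527 × (−$438 million) = +$230.826 million.
Expenditure multiplier = 1/(1 − c(1−t) + m) = 1/(1 − 0.527×0.89 + 0.1) = 1/0.63097 ≈ 1.585.
The tax multiplier is −c × k ≈ −0.835, so ΔY = k × (−c·ΔT) = (+$230.826 million) / 0.63097 ≈ +$366 million.

+$366 million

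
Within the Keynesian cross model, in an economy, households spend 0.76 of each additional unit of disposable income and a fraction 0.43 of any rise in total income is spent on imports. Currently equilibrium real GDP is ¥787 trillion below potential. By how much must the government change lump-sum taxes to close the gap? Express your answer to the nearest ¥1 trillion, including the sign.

Spending multiplier = 1/(1 − c + m) = 1/(1 − 0.76 + 0.43) = 1/0.67 ≈ 1.493.
Tax multiplier = −c·k = −0.76/0.67 ≈ −1.134. Need ΔY = +¥787 trillion, so ΔT = ΔY/(−c·k) = −(+¥787 trillion) × 0.67 / 0.76 ≈ −¥694 trillion.
The government should cut lump-sum taxes by ¥694 trillion.

−¥694 trillion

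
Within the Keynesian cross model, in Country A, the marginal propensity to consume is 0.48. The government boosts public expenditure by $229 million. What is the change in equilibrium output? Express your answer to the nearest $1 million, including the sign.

Spending multiplier = 1/(1 − MPC) = 1/(1 − 0.48) = 1/0.52 ≈ 1.923.
ΔY = k × ΔG = (+$229 million) / 0.52 ≈ +$440 million.

+$440 million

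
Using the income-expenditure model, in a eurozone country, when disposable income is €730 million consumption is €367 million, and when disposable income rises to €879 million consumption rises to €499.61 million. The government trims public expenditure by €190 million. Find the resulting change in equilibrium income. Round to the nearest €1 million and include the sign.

−€1,727 million

MPC = ΔC/ΔYd = (499.61 − 367)/(879 − 730) = 132.61/149 = 0.89.
Spending multiplier = 1/(1 − MPC) = 1/(1 − 0.89) = 1/0.11 ≈ 9.091.
ΔY = k × ΔG = (−€190 million) / 0.11 ≈ −€1,727 million.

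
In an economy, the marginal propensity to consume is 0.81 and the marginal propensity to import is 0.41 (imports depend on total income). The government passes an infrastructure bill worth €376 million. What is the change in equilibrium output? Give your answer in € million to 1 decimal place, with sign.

Expenditure multiplier = 1/(1 − c + m) = 1/(1 − 0.81 + 0.41) = 1/0.6 ≈ 1.667.
ΔY = k × ΔG = (+€376 million) / 0.6 ≈ +€626.7 million.

+€626.7 million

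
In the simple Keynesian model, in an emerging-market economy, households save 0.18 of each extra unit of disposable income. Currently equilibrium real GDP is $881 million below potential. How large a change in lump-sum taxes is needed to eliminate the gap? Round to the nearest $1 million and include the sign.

MPC = 1 − MPS = 1 − 0.18 = 0.82.
Spending multiplier = 1/(1 − MPC) = 1/(1 − 0.82) = 1/0.18 ≈ 5.556.
Tax multiplier = −c·k = −0.82/0.18 ≈ −4.556. Need ΔY = +$881 million, so ΔT = ΔY/(−c·k) = −(+$881 million) × 0.18 / 0.82 ≈ −$193 million.
The government should cut lump-sum taxes by $193 million.

−$193 million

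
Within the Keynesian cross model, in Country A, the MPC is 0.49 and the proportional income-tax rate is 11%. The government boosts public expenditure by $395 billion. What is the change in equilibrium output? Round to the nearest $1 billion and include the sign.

+$700 billion

Expenditure multiplier = 1/(1 − c(1−t)) = 1/(1 − 0.49×0.89) = 1/0.5639 ≈ 1.773.
ΔY = k × ΔG = (+$395 billion) / 0.5639 ≈ +$700 billion.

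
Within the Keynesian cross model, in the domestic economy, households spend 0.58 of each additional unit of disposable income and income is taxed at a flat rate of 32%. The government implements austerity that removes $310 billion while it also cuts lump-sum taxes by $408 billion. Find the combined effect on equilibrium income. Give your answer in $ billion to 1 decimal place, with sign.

Expenditure multiplier = 1/(1 − c(1−t)) = 1/(1 − 0.58×0.68) = 1/0.6056 ≈ 1.651.
ΔG contributes k·ΔG = (−$310 billion) / 0.6056 ≈ −$511.9 billion.
ΔT of −$408 billion changes first-round spending by −c·ΔT = +$236.64 billion, contributing k·(−c·ΔT) = (+$236.64 billion) / 0.6056 ≈ +$390.8 billion.
Net ΔY = k(ΔG − c·ΔT) = (−$73.36 billion) / 0.6056 ≈ −$121.1 billion.

−$121.1 billion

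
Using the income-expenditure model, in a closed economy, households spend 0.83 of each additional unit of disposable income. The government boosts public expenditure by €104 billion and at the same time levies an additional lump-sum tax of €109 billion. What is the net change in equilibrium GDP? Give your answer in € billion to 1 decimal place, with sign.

+€79.6 billion

Expenditure multiplier = 1/(1 − MPC) = 1/(1 − 0.83) = 1/0.17 ≈ 5.882.
ΔG contributes k·ΔG = (+€104 billion) / 0.17 ≈ +€611.8 billion.
ΔT of +€109 billion changes first-round spending by −c·ΔT = −€90.47 billion, contributing k·(−c·ΔT) = (−€90.47 billion) / 0.17 ≈ −€532.2 billion.
Net ΔY = k(ΔG − c·ΔT) = (+€13.53 billion) / 0.17 ≈ +€79.6 billion.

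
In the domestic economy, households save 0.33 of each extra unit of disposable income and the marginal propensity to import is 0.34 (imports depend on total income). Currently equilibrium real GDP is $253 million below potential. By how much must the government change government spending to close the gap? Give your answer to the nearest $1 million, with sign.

+$170 million

MPC = 1 − MPS = 1 − 0.33 = 0.67.
Spending multiplier = 1/(1 − c + m) = 1/(1 − 0.67 + 0.34) = 1/0.67 ≈ 1.493.
Need ΔY = +$253 million, so ΔG = ΔY/k = (+$253 million) × 0.67 ≈ +$170 million.
The government should increase government spending by $170 million.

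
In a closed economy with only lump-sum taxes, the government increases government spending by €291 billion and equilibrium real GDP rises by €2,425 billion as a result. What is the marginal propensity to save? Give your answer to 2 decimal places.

0.12

Implied spending multiplier k = ΔY/ΔG = 2,425/291 ≈ 8.3333.
Since k = 1/(1 − MPC), MPC = 1 − 1/k = 1 − ΔG/ΔY = 1 − 291/2,425 = 0.88.
MPS = 1 − MPC = 0.12.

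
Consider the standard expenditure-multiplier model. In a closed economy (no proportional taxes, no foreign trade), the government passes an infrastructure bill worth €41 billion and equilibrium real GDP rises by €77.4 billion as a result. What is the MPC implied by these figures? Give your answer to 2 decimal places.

Implied spending multiplier k = ΔY/ΔG = 77.4/41 ≈ 1.8878.
Since k = 1/(1 − MPC), MPC = 1 − 1/k = 1 − ΔG/ΔY = 1 − 41/77.4 ≈ 0.47.

0.47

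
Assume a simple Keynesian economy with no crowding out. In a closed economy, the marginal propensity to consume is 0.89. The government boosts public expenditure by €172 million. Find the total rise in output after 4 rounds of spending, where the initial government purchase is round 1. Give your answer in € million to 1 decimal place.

Round 1 adds ΔG = €172 million; each later round is MPC = 0.89 times the previous.
After 4 rounds: 172 + 153.08 + 136.2412 + 121.254668 = ΔG·(1 − c^4)/(1 − c) = 172 × (1 − 0.62742241)/0.11 ≈ €582.6 million.

€582.6 million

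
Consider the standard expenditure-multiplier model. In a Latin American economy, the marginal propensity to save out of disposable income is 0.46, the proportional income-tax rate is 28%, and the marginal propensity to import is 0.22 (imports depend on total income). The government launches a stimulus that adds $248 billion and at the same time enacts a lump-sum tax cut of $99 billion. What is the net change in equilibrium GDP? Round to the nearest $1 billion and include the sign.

MPC = 1 − MPS = 1 − 0.46 = 0.54.
Expenditure multiplier = 1/(1 − c(1−t) + m) = 1/(1 − 0.54×0.72 + 0.22) = 1/0.8312 ≈ 1.203.
ΔG contributes k·ΔG = (+$248 billion) / 0.8312 ≈ +$298.4 billion.
ΔT of −$99 billion changes first-round spending by −c·ΔT = +$53.46 billion, contributing k·(−c·ΔT) = (+$53.46 billion) / 0.8312 ≈ +$64.3 billion.
Net ΔY = k(ΔG − c·ΔT) = (+$301.46 billion) / 0.8312 ≈ +$363 billion.

+$363 billion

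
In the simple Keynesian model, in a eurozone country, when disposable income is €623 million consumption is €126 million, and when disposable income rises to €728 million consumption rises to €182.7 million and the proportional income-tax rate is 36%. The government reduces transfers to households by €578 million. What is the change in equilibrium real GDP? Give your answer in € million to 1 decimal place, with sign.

−€477.0 million

MPC = ΔC/ΔYd = (182.7 − 126)/(728 − 623) = 56.7/105 = 0.54.
The transfer change shifts disposable income by −€578 million, so first-round consumption changes by c·ΔTR = 0.54 × (−€578 million) = −€312.12 million.
Expenditure multiplier = 1/(1 − c(1−t)) = 1/(1 − 0.54×0.64) = 1/0.6544 ≈ 1.528.
The transfer multiplier is c × k ≈ 0.825, so ΔY = k × (c·ΔTR) = (−€312.12 million) / 0.6544 ≈ −€477 million.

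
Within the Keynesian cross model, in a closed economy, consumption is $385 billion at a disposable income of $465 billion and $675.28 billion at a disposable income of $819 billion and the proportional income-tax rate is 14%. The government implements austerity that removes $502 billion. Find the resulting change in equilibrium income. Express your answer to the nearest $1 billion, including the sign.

−$1,703 billion

MPC = ΔC/ΔYd = (675.28 − 385)/(819 − 465) = 290.28/354 = 0.82.
Spending multiplier = 1/(1 − c(1−t)) = 1/(1 − 0.82×0.86) = 1/0.2948 ≈ 3.392.
ΔY = k × ΔG = (−$502 billion) / 0.2948 ≈ −$1,703 billion.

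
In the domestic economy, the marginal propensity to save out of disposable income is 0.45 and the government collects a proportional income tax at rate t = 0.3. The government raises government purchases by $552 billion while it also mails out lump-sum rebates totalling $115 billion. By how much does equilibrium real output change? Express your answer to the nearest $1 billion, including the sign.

MPC = 1 − MPS = 1 − 0.45 = 0.55.
Expenditure multiplier = 1/(1 − c(1−t)) = 1/(1 − 0.55×0.7) = 1/0.615 ≈ 1.626.
ΔG contributes k·ΔG = (+$552 billion) / 0.615 ≈ +$897.6 billion.
ΔT of −$115 billion changes first-round spending by −c·ΔT = +$63.25 billion, contributing k·(−c·ΔT) = (+$63.25 billion) / 0.615 ≈ +$102.8 billion.
Net ΔY = k(ΔG − c·ΔT) = (+$615.25 billion) / 0.615 ≈ +$1,000 billion.

+$1,000 billion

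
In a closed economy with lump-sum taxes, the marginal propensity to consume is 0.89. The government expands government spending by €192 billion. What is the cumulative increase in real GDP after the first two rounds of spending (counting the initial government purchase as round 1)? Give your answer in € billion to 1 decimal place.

Round 1 adds ΔG = €192 billion; each later round is MPC = 0.89 times the previous.
After 2 rounds: 192 + 170.88 = ΔG·(1 − c^2)/(1 − c) = 192 × (1 − 0.7921)/0.11 ≈ €362.9 billion.

€362.9 billion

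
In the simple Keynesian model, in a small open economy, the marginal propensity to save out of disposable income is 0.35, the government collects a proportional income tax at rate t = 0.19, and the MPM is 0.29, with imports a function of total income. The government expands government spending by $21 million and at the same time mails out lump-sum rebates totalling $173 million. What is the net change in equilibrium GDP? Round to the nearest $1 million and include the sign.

MPC = 1 − MPS = 1 − 0.35 = 0.65.
Expenditure multiplier = 1/(1 − c(1−t) + m) = 1/(1 − 0.65×0.81 + 0.29) = 1/0.7635 ≈ 1.31.
ΔG contributes k·ΔG = (+$21 million) / 0.7635 ≈ +$27.5 million.
ΔT of −$173 million changes first-round spending by −c·ΔT = +$112.45 million, contributing k·(−c·ΔT) = (+$112.45 million) / 0.7635 ≈ +$147.3 million.
Net ΔY = k(ΔG − c·ΔT) = (+$133.45 million) / 0.7635 ≈ +$175 million.

+$175 million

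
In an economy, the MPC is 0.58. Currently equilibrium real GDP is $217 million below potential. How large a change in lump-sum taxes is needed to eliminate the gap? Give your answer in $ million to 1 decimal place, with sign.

Spending multiplier = 1/(1 − MPC) = 1/(1 − 0.58) = 1/0.42 ≈ 2.381.
Tax multiplier = −c·k = −0.58/0.42 ≈ −1.381. Need ΔY = +$217 million, so ΔT = ΔY/(−c·k) = −(+$217 million) × 0.42 / 0.58 ≈ −$157.1 million.
The government should cut lump-sum taxes by $157.1 million.

−$157.1 million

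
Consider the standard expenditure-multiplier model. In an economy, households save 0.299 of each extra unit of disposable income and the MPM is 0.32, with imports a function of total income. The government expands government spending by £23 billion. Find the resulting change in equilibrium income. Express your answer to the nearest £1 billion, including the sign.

MPC = 1 − MPS = 1 − 0.299 = 0.701.
Spending multiplier = 1/(1 − c + m) = 1/(1 − 0.701 + 0.32) = 1/0.619 ≈ 1.616.
ΔY = k × ΔG = (+£23 billion) / 0.619 ≈ +£37 billion.

+£37 billion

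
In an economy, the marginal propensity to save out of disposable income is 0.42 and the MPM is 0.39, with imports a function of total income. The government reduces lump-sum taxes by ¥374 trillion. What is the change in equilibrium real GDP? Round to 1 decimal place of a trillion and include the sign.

+¥267.8 trillion

MPC = 1 − MPS = 1 − 0.42 = 0.58.
A lump-sum tax change of −¥374 trillion shifts disposable income by +¥374 trillion; first-round consumption changes by −c × ΔT = −0.58 × (−¥374 trillion) = +¥216.92 trillion.
Expenditure multiplier = 1/(1 − c + m) = 1/(1 − 0.58 + 0.39) = 1/0.81 ≈ 1.235.
The tax multiplier is −c × k ≈ −0.716, so ΔY = k × (−c·ΔT) = (+¥216.92 trillion) / 0.81 ≈ +¥267.8 trillion.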